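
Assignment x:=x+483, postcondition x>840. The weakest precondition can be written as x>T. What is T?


Formula: wp(x:=E, P) = P[E/x] (substitute E for x in postcondition)
Step 1: Postcondition: x>840
Step 2: Substitute x+483 for x: x+483>840
Step 3: Solve for x: x > 840-483 = 357

357


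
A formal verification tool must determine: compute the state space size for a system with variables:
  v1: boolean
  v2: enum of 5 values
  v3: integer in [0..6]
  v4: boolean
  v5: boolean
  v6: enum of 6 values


State space = product of domain sizes of all variables.
Domain sizes:
  v1 (boolean): 2
  v2 (enum of 5 values): 5
  v3 (integer in [0..6]): 7
  v4 (boolean): 2
  v5 (boolean): 2
  v6 (enum of 6 values): 6
Product = 2 * 5 * 7 * 2 * 2 * 6 = 1680

1680


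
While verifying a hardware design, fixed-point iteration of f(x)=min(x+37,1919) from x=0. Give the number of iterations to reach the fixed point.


Step 1: x=0, cap=1919, increment=37
Step 2: x grows by 37 each step until capped at 1919; fixed point is x=1919
Step 3: iterations = ceil(1919/37) = 52

52


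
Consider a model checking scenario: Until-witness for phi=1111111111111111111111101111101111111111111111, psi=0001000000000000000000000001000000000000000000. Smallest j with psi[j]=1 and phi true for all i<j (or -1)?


(phi U psi) at 0: need smallest j with psi[j]=1 and phi[i]=1 for all i in [0,j).
Scan from step 0:
  step 0: phi=1, psi=0 -> continue
  step 1: phi=1, psi=0 -> continue
  step 2: phi=1, psi=0 -> continue
  step 3: psi=1 and phi held for [0,3) -> witness found
Witness step = 3

3


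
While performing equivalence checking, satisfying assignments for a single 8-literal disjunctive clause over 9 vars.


Step 1: Total=2^9=512
Step 2: Unsat when all 8 false: 2^1=2
Step 3: Sat=512-2=510

510


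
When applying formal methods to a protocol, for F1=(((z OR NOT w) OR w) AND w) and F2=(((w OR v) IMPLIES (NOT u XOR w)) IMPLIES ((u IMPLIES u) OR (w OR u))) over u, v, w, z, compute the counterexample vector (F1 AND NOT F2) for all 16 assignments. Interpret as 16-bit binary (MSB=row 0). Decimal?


F1 = (((z OR NOT w) OR w) AND w)
F2 = (((w OR v) IMPLIES (NOT u XOR w)) IMPLIES ((u IMPLIES u) OR (w OR u)))
Counterexample to F1=>F2 is where F1=1 and F2=0.
Evaluate each row (bits = u,v,w,z, MSB first):
  row 0 [0000]: F1=0 F2=1 -> F1&~F2 -> 0
  row 1 [0001]: F1=0 F2=1 -> F1&~F2 -> 0
  row 2 [0010]: F1=1 F2=1 -> F1&~F2 -> 0
  row 3 [0011]: F1=1 F2=1 -> F1&~F2 -> 0
  row 4 [0100]: F1=0 F2=1 -> F1&~F2 -> 0
  row 5 [0101]: F1=0 F2=1 -> F1&~F2 -> 0
  row 6 [0110]: F1=1 F2=1 -> F1&~F2 -> 0
  row 7 [0111]: F1=1 F2=1 -> F1&~F2 -> 0
  row 8 [1000]: F1=0 F2=1 -> F1&~F2 -> 0
  row 9 [1001]: F1=0 F2=1 -> F1&~F2 -> 0
  row 10 [1010]: F1=1 F2=1 -> F1&~F2 -> 0
  row 11 [1011]: F1=1 F2=1 -> F1&~F2 -> 0
  row 12 [1100]: F1=0 F2=1 -> F1&~F2 -> 0
  row 13 [1101]: F1=0 F2=1 -> F1&~F2 -> 0
  row 14 [1110]: F1=1 F2=1 -> F1&~F2 -> 0
  row 15 [1111]: F1=1 F2=1 -> F1&~F2 -> 0
Full result column, 4 rows per line (u,v fixed per line; w,z runs 00..11 left to right):
  rows 0-3 [u,v=00]: 0000  = hex 0
  rows 4-7 [u,v=01]: 0000  = hex 0
  rows 8-11 [u,v=10]: 0000  = hex 0
  rows 12-15 [u,v=11]: 0000  = hex 0
Counterexample vector (row 0 .. row 15) = 0000000000000000
Output column grouped in 4s = 0000 0000 0000 0000 = 0x0000
Convert to decimal digit by digit (value = value*16 + digit):
  0 -> 0
  0*16 + 0 = 0
  0*16 + 0 = 0
  0*16 + 0 = 0
Decimal = 0

0


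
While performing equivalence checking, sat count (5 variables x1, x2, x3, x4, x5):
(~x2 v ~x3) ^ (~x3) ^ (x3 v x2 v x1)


CNF with 3 clauses over 5 vars (32 assignments).
An assignment satisfies CNF iff every clause has >=1 true literal.
Check each row (bits = x1,x2,x3,x4,x5; clause T/F shown):
  row 0 [00000]: clauses=TTF -> 0
  row 1 [00001]: clauses=TTF -> 0
  row 2 [00010]: clauses=TTF -> 0
  row 3 [00011]: clauses=TTF -> 0
  row 4 [00100]: clauses=TFT -> 0
  row 5 [00101]: clauses=TFT -> 0
  row 6 [00110]: clauses=TFT -> 0
  row 7 [00111]: clauses=TFT -> 0
  row 8 [01000]: clauses=TTT -> 1
  row 9 [01001]: clauses=TTT -> 1
  row 10 [01010]: clauses=TTT -> 1
  row 11 [01011]: clauses=TTT -> 1
  row 12 [01100]: clauses=FFT -> 0
  row 13 [01101]: clauses=FFT -> 0
  row 14 [01110]: clauses=FFT -> 0
  row 15 [01111]: clauses=FFT -> 0
  row 16 [10000]: clauses=TTT -> 1
  row 17 [10001]: clauses=TTT -> 1
  row 18 [10010]: clauses=TTT -> 1
  row 19 [10011]: clauses=TTT -> 1
  row 20 [10100]: clauses=TFT -> 0
  row 21 [10101]: clauses=TFT -> 0
  row 22 [10110]: clauses=TFT -> 0
  row 23 [10111]: clauses=TFT -> 0
  row 24 [11000]: clauses=TTT -> 1
  row 25 [11001]: clauses=TTT -> 1
  row 26 [11010]: clauses=TTT -> 1
  row 27 [11011]: clauses=TTT -> 1
  row 28 [11100]: clauses=FFT -> 0
  row 29 [11101]: clauses=FFT -> 0
  row 30 [11110]: clauses=FFT -> 0
  row 31 [11111]: clauses=FFT -> 0
Full result column, 8 rows per line (x1,x2 fixed per line; x3,x4,x5 runs 000..111 left to right):
  rows 0-7 [x1,x2=00]: 00000000  (ones: 0)
  rows 8-15 [x1,x2=01]: 11110000  (ones: 4)
  rows 16-23 [x1,x2=10]: 11110000  (ones: 4)
  rows 24-31 [x1,x2=11]: 11110000  (ones: 4)
Satisfying assignments = 0+4+4+4 = 12

12


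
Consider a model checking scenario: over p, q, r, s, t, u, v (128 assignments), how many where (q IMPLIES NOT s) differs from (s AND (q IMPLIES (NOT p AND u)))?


F1 = (q IMPLIES NOT s)
F2 = (s AND (q IMPLIES (NOT p AND u)))
Evaluate both on each of 128 rows (bits = p,q,r,s,t,u,v):
  row 0 [0000000]: F1=1 F2=0 (differ) -> 1
  row 1 [0000001]: F1=1 F2=0 (differ) -> 1
  row 2 [0000010]: F1=1 F2=0 (differ) -> 1
  row 3 [0000011]: F1=1 F2=0 (differ) -> 1
  row 4 [0000100]: F1=1 F2=0 (differ) -> 1
  (every remaining row is evaluated the same way; all 128 results are listed next)
Full result column, 8 rows per line (p,q,r,s fixed per line; t,u,v runs 000..111 left to right):
  rows 0-7 [p,q,r,s=0000]: 11111111  (ones: 8)
  rows 8-15 [p,q,r,s=0001]: 00000000  (ones: 0)
  rows 16-23 [p,q,r,s=0010]: 11111111  (ones: 8)
  rows 24-31 [p,q,r,s=0011]: 00000000  (ones: 0)
  rows 32-39 [p,q,r,s=0100]: 11111111  (ones: 8)
  rows 40-47 [p,q,r,s=0101]: 00110011  (ones: 4)
  rows 48-55 [p,q,r,s=0110]: 11111111  (ones: 8)
  rows 56-63 [p,q,r,s=0111]: 00110011  (ones: 4)
  rows 64-71 [p,q,r,s=1000]: 11111111  (ones: 8)
  rows 72-79 [p,q,r,s=1001]: 00000000  (ones: 0)
  rows 80-87 [p,q,r,s=1010]: 11111111  (ones: 8)
  rows 88-95 [p,q,r,s=1011]: 00000000  (ones: 0)
  rows 96-103 [p,q,r,s=1100]: 11111111  (ones: 8)
  rows 104-111 [p,q,r,s=1101]: 00000000  (ones: 0)
  rows 112-119 [p,q,r,s=1110]: 11111111  (ones: 8)
  rows 120-127 [p,q,r,s=1111]: 00000000  (ones: 0)
Disagreements = 8+0+8+0+8+4+8+4+8+0+8+0+8+0+8+0 = 72

72


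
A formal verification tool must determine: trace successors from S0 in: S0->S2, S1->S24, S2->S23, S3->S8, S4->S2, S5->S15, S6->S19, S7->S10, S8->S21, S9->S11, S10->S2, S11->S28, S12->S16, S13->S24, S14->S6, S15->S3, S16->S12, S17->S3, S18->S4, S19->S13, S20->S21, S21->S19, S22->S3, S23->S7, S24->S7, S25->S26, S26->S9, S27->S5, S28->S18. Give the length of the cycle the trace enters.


Trace from S0 until a state repeats:
  S0 -> S2 -> S23 -> S7 -> S10 -> S2
S2 first seen at step 1, revisited at step 5.
Cycle length = 5 - 1 = 4

4


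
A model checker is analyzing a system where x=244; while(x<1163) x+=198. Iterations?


Step 1: x goes from 244 toward 1163 by 198; the body runs while x<1163, so iterations = ceil((bound-start)/step)
Step 2: Distance=919
Step 3: ceil(919/198)=5

5


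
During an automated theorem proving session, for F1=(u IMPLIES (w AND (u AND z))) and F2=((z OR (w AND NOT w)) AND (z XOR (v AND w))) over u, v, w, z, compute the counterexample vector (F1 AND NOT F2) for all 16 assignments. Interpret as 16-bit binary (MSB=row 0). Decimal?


F1 = (u IMPLIES (w AND (u AND z)))
F2 = ((z OR (w AND NOT w)) AND (z XOR (v AND w)))
Counterexample to F1=>F2 is where F1=1 and F2=0.
Evaluate each row (bits = u,v,w,z, MSB first):
  row 0 [0000]: F1=1 F2=0 -> F1&~F2 -> 1
  row 1 [0001]: F1=1 F2=1 -> F1&~F2 -> 0
  row 2 [0010]: F1=1 F2=0 -> F1&~F2 -> 1
  row 3 [0011]: F1=1 F2=1 -> F1&~F2 -> 0
  row 4 [0100]: F1=1 F2=0 -> F1&~F2 -> 1
  row 5 [0101]: F1=1 F2=1 -> F1&~F2 -> 0
  row 6 [0110]: F1=1 F2=0 -> F1&~F2 -> 1
  row 7 [0111]: F1=1 F2=0 -> F1&~F2 -> 1
  row 8 [1000]: F1=0 F2=0 -> F1&~F2 -> 0
  row 9 [1001]: F1=0 F2=1 -> F1&~F2 -> 0
  row 10 [1010]: F1=0 F2=0 -> F1&~F2 -> 0
  row 11 [1011]: F1=1 F2=1 -> F1&~F2 -> 0
  row 12 [1100]: F1=0 F2=0 -> F1&~F2 -> 0
  row 13 [1101]: F1=0 F2=1 -> F1&~F2 -> 0
  row 14 [1110]: F1=0 F2=0 -> F1&~F2 -> 0
  row 15 [1111]: F1=1 F2=0 -> F1&~F2 -> 1
Full result column, 4 rows per line (u,v fixed per line; w,z runs 00..11 left to right):
  rows 0-3 [u,v=00]: 1010  = hex A
  rows 4-7 [u,v=01]: 1011  = hex B
  rows 8-11 [u,v=10]: 0000  = hex 0
  rows 12-15 [u,v=11]: 0001  = hex 1
Counterexample vector (row 0 .. row 15) = 1010101100000001
Output column grouped in 4s = 1010 1011 0000 0001 = 0xAB01
Convert to decimal digit by digit (value = value*16 + digit):
  A -> 10
  10*16 + 11 (B) = 171
  171*16 + 0 = 2736
  2736*16 + 1 = 43777
Decimal = 43777

43777


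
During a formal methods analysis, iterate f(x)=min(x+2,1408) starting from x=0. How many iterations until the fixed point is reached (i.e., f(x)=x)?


Step 1: x=0, cap=1408, increment=2
Step 2: x grows by 2 each step until capped at 1408; fixed point is x=1408
Step 3: iterations = ceil(1408/2) = 704

704


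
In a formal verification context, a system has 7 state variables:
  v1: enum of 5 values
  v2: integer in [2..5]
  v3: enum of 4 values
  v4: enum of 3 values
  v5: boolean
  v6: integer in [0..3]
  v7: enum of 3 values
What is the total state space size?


State space = product of domain sizes of all variables.
Domain sizes:
  v1 (enum of 5 values): 5
  v2 (integer in [2..5]): 4
  v3 (enum of 4 values): 4
  v4 (enum of 3 values): 3
  v5 (boolean): 2
  v6 (integer in [0..3]): 4
  v7 (enum of 3 values): 3
Product = 5 * 4 * 4 * 3 * 2 * 4 * 3 = 5760

5760


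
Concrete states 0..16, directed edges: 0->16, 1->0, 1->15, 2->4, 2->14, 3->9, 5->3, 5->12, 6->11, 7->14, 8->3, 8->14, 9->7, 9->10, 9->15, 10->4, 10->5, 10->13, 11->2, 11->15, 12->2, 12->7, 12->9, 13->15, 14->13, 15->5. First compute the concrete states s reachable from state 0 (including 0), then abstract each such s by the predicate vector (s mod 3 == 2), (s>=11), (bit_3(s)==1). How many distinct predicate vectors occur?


BFS from 0:
Concrete reachable: {0, 16}
Abstract via predicates (s mod 3 == 2), (s>=11), (bit_3(s)==1):
  (0,0,0) <- {0}
  (0,1,0) <- {16}
Distinct abstract states = 2

2


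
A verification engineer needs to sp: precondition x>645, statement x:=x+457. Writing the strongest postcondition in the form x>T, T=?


Formula: sp(P, x:=E) = exists old_x. (x = E[old_x/x]) AND P[old_x/x] (old_x is the value of x before the assignment; eliminate old_x by solving x = E[old_x/x] for old_x)
Step 1: Precondition P: x>645, i.e. old_x > 645
Step 2: Assignment gives x = old_x + 457, so old_x = x - 457
Step 3: Substitute into P: x - 457 > 645
Step 4: Simplify: x > 645+457 = 1102

1102


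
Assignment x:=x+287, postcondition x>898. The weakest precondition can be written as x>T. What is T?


Formula: wp(x:=E, P) = P[E/x] (substitute E for x in postcondition)
Step 1: Postcondition: x>898
Step 2: Substitute x+287 for x: x+287>898
Step 3: Solve for x: x > 898-287 = 611

611


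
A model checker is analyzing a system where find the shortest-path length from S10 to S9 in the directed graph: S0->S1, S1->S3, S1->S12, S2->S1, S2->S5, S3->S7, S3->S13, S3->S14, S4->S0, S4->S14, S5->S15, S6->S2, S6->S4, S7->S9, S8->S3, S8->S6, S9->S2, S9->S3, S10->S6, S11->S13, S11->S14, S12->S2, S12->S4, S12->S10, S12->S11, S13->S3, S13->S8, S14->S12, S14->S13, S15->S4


BFS layer-by-layer from S10:
  dist 0: {S10}
  dist 1: {S6}
  dist 2: {S2, S4}
  dist 3: {S0, S1, S5, S14}
  dist 4: {S3, S12, S13, S15}
  dist 5: {S7, S8, S11}
  dist 6: {S9}
  -> S9 reached at distance 6
Shortest path length = 6

6


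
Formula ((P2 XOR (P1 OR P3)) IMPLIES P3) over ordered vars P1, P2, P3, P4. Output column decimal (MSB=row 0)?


Formula: ((P2 XOR (P1 OR P3)) IMPLIES P3) over P1, P2, P3, P4 (16 rows)
Evaluate each row (bits = P1,P2,P3,P4, MSB first):
  row 0 [0000]: ((0 XOR (0 OR 0)) IMPLIES 0) -> 1
  row 1 [0001]: ((0 XOR (0 OR 0)) IMPLIES 0) -> 1
  row 2 [0010]: ((0 XOR (0 OR 1)) IMPLIES 1) -> 1
  row 3 [0011]: ((0 XOR (0 OR 1)) IMPLIES 1) -> 1
  row 4 [0100]: ((1 XOR (0 OR 0)) IMPLIES 0) -> 0
  row 5 [0101]: ((1 XOR (0 OR 0)) IMPLIES 0) -> 0
  row 6 [0110]: ((1 XOR (0 OR 1)) IMPLIES 1) -> 1
  row 7 [0111]: ((1 XOR (0 OR 1)) IMPLIES 1) -> 1
  row 8 [1000]: ((0 XOR (1 OR 0)) IMPLIES 0) -> 0
  row 9 [1001]: ((0 XOR (1 OR 0)) IMPLIES 0) -> 0
  row 10 [1010]: ((0 XOR (1 OR 1)) IMPLIES 1) -> 1
  row 11 [1011]: ((0 XOR (1 OR 1)) IMPLIES 1) -> 1
  row 12 [1100]: ((1 XOR (1 OR 0)) IMPLIES 0) -> 1
  row 13 [1101]: ((1 XOR (1 OR 0)) IMPLIES 0) -> 1
  row 14 [1110]: ((1 XOR (1 OR 1)) IMPLIES 1) -> 1
  row 15 [1111]: ((1 XOR (1 OR 1)) IMPLIES 1) -> 1
Full result column, 4 rows per line (P1,P2 fixed per line; P3,P4 runs 00..11 left to right):
  rows 0-3 [P1,P2=00]: 1111  = hex F
  rows 4-7 [P1,P2=01]: 0011  = hex 3
  rows 8-11 [P1,P2=10]: 0011  = hex 3
  rows 12-15 [P1,P2=11]: 1111  = hex F
Output column (row 0 .. row 15) = 1111001100111111
Output column grouped in 4s = 1111 0011 0011 1111 = 0xF33F
Convert to decimal digit by digit (value = value*16 + digit):
  F -> 15
  15*16 + 3 = 243
  243*16 + 3 = 3891
  3891*16 + 15 (F) = 62271
Decimal = 62271

62271


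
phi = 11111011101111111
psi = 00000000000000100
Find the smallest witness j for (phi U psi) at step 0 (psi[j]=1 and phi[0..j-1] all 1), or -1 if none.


(phi U psi) at 0: need smallest j with psi[j]=1 and phi[i]=1 for all i in [0,j).
Scan from step 0:
  step 0: phi=1, psi=0 -> continue
  step 1: phi=1, psi=0 -> continue
  step 2: phi=1, psi=0 -> continue
  step 3: phi=1, psi=0 -> continue
  step 5: phi=0 -> phi-prefix broken from here
  step 14: psi=1 but phi already failed -> not a witness
  end of trace: no witness -> -1
Witness step = -1

-1


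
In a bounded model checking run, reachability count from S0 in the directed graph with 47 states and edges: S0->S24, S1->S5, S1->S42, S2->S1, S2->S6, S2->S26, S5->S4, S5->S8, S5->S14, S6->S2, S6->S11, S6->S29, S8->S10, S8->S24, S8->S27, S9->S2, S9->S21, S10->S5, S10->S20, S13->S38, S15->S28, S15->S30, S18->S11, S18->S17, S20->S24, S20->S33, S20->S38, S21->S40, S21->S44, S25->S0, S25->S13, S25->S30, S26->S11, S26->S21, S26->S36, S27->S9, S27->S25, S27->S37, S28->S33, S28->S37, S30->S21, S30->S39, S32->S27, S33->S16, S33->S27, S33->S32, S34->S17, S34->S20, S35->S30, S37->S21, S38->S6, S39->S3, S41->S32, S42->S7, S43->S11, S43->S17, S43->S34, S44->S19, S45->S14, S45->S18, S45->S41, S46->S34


BFS from S0:
  layer 0: {S0}
  layer 1: {S24}
Reachable set: {S0, S24}
Count = 2

2


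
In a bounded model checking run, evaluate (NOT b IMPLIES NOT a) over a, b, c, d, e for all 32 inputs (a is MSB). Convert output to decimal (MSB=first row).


Formula: (NOT b IMPLIES NOT a) over a, b, c, d, e (32 rows)
Evaluate each row (bits = a,b,c,d,e, MSB first):
  row 0 [00000]: (NOT 0 IMPLIES NOT 0) -> 1
  row 1 [00001]: (NOT 0 IMPLIES NOT 0) -> 1
  row 2 [00010]: (NOT 0 IMPLIES NOT 0) -> 1
  row 3 [00011]: (NOT 0 IMPLIES NOT 0) -> 1
  row 4 [00100]: (NOT 0 IMPLIES NOT 0) -> 1
  row 5 [00101]: (NOT 0 IMPLIES NOT 0) -> 1
  row 6 [00110]: (NOT 0 IMPLIES NOT 0) -> 1
  row 7 [00111]: (NOT 0 IMPLIES NOT 0) -> 1
  row 8 [01000]: (NOT 1 IMPLIES NOT 0) -> 1
  row 9 [01001]: (NOT 1 IMPLIES NOT 0) -> 1
  row 10 [01010]: (NOT 1 IMPLIES NOT 0) -> 1
  row 11 [01011]: (NOT 1 IMPLIES NOT 0) -> 1
  row 12 [01100]: (NOT 1 IMPLIES NOT 0) -> 1
  row 13 [01101]: (NOT 1 IMPLIES NOT 0) -> 1
  row 14 [01110]: (NOT 1 IMPLIES NOT 0) -> 1
  row 15 [01111]: (NOT 1 IMPLIES NOT 0) -> 1
  row 16 [10000]: (NOT 0 IMPLIES NOT 1) -> 0
  row 17 [10001]: (NOT 0 IMPLIES NOT 1) -> 0
  row 18 [10010]: (NOT 0 IMPLIES NOT 1) -> 0
  row 19 [10011]: (NOT 0 IMPLIES NOT 1) -> 0
  row 20 [10100]: (NOT 0 IMPLIES NOT 1) -> 0
  row 21 [10101]: (NOT 0 IMPLIES NOT 1) -> 0
  row 22 [10110]: (NOT 0 IMPLIES NOT 1) -> 0
  row 23 [10111]: (NOT 0 IMPLIES NOT 1) -> 0
  row 24 [11000]: (NOT 1 IMPLIES NOT 1) -> 1
  row 25 [11001]: (NOT 1 IMPLIES NOT 1) -> 1
  row 26 [11010]: (NOT 1 IMPLIES NOT 1) -> 1
  row 27 [11011]: (NOT 1 IMPLIES NOT 1) -> 1
  row 28 [11100]: (NOT 1 IMPLIES NOT 1) -> 1
  row 29 [11101]: (NOT 1 IMPLIES NOT 1) -> 1
  row 30 [11110]: (NOT 1 IMPLIES NOT 1) -> 1
  row 31 [11111]: (NOT 1 IMPLIES NOT 1) -> 1
Full result column, 4 rows per line (a,b,c fixed per line; d,e runs 00..11 left to right):
  rows 0-3 [a,b,c=000]: 1111  = hex F
  rows 4-7 [a,b,c=001]: 1111  = hex F
  rows 8-11 [a,b,c=010]: 1111  = hex F
  rows 12-15 [a,b,c=011]: 1111  = hex F
  rows 16-19 [a,b,c=100]: 0000  = hex 0
  rows 20-23 [a,b,c=101]: 0000  = hex 0
  rows 24-27 [a,b,c=110]: 1111  = hex F
  rows 28-31 [a,b,c=111]: 1111  = hex F
Output column (row 0 .. row 31) = 11111111111111110000000011111111
Output column grouped in 4s = 1111 1111 1111 1111 0000 0000 1111 1111 = 0xFFFF00FF
Convert to decimal digit by digit (value = value*16 + digit):
  F -> 15
  15*16 + 15 (F) = 255
  255*16 + 15 (F) = 4095
  4095*16 + 15 (F) = 65535
  65535*16 + 0 = 1048560
  1048560*16 + 0 = 16776960
  16776960*16 + 15 (F) = 268431375
  268431375*16 + 15 (F) = 4294902015
Decimal = 4294902015

4294902015


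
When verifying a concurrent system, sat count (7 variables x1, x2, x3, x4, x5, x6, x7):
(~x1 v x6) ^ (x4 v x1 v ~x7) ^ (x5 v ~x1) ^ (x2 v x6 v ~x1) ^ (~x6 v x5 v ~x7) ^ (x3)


CNF with 6 clauses over 7 vars (128 assignments).
An assignment satisfies CNF iff every clause has >=1 true literal.
Check each row (bits = x1,x2,x3,x4,x5,x6,x7; clause T/F shown):
  row 0 [0000000]: clauses=TTTTTF -> 0
  row 1 [0000001]: clauses=TFTTTF -> 0
  row 2 [0000010]: clauses=TTTTTF -> 0
  row 3 [0000011]: clauses=TFTTFF -> 0
  row 4 [0000100]: clauses=TTTTTF -> 0
  (every remaining row is evaluated the same way; all 128 results are listed next)
Full result column, 8 rows per line (x1,x2,x3,x4 fixed per line; x5,x6,x7 runs 000..111 left to right):
  rows 0-7 [x1,x2,x3,x4=0000]: 00000000  (ones: 0)
  rows 8-15 [x1,x2,x3,x4=0001]: 00000000  (ones: 0)
  rows 16-23 [x1,x2,x3,x4=0010]: 10101010  (ones: 4)
  rows 24-31 [x1,x2,x3,x4=0011]: 11101111  (ones: 7)
  rows 32-39 [x1,x2,x3,x4=0100]: 00000000  (ones: 0)
  rows 40-47 [x1,x2,x3,x4=0101]: 00000000  (ones: 0)
  rows 48-55 [x1,x2,x3,x4=0110]: 10101010  (ones: 4)
  rows 56-63 [x1,x2,x3,x4=0111]: 11101111  (ones: 7)
  rows 64-71 [x1,x2,x3,x4=1000]: 00000000  (ones: 0)
  rows 72-79 [x1,x2,x3,x4=1001]: 00000000  (ones: 0)
  rows 80-87 [x1,x2,x3,x4=1010]: 00000011  (ones: 2)
  rows 88-95 [x1,x2,x3,x4=1011]: 00000011  (ones: 2)
  rows 96-103 [x1,x2,x3,x4=1100]: 00000000  (ones: 0)
  rows 104-111 [x1,x2,x3,x4=1101]: 00000000  (ones: 0)
  rows 112-119 [x1,x2,x3,x4=1110]: 00000011  (ones: 2)
  rows 120-127 [x1,x2,x3,x4=1111]: 00000011  (ones: 2)
Satisfying assignments = 0+0+4+7+0+0+4+7+0+0+2+2+0+0+2+2 = 30

30


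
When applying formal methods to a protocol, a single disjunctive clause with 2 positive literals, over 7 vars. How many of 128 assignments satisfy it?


Step 1: Total=2^7=128
Step 2: Unsat when all 2 false: 2^5=32
Step 3: Sat=128-32=96

96


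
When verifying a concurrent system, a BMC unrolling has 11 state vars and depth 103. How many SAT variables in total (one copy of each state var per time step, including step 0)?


BMC unrolls to depth k, creating one copy of each state var for steps 0..k.
Step count = 103 + 1 = 104 (steps 0 through 103)
Vars per step = 11
Total = 11 * 104 = 1144

1144


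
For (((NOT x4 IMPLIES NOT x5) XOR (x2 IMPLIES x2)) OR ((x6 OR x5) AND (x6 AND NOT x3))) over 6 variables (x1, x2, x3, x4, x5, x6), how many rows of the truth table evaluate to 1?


Formula: (((NOT x4 IMPLIES NOT x5) XOR (x2 IMPLIES x2)) OR ((x6 OR x5) AND (x6 AND NOT x3))) over 6 vars (64 rows)
Evaluate each row (x1, x2, x3, x4, x5, x6 as bits, MSB first):
  row 0 [000000]: (((NOT 0 IMPLIES NOT 0) XOR (0 IMPLIES 0)) OR ((0 OR 0) AND (0 AND NOT 0))) -> 0
  row 1 [000001]: (((NOT 0 IMPLIES NOT 0) XOR (0 IMPLIES 0)) OR ((1 OR 0) AND (1 AND NOT 0))) -> 1
  row 2 [000010]: (((NOT 0 IMPLIES NOT 1) XOR (0 IMPLIES 0)) OR ((0 OR 1) AND (0 AND NOT 0))) -> 1
  row 3 [000011]: (((NOT 0 IMPLIES NOT 1) XOR (0 IMPLIES 0)) OR ((1 OR 1) AND (1 AND NOT 0))) -> 1
  row 4 [000100]: (((NOT 1 IMPLIES NOT 0) XOR (0 IMPLIES 0)) OR ((0 OR 0) AND (0 AND NOT 0))) -> 0
  (every remaining row is evaluated the same way; all 64 results are listed next)
Full result column, 8 rows per line (x1,x2,x3 fixed per line; x4,x5,x6 runs 000..111 left to right):
  rows 0-7 [x1,x2,x3=000]: 01110101  (ones: 5)
  rows 8-15 [x1,x2,x3=001]: 00110000  (ones: 2)
  rows 16-23 [x1,x2,x3=010]: 01110101  (ones: 5)
  rows 24-31 [x1,x2,x3=011]: 00110000  (ones: 2)
  rows 32-39 [x1,x2,x3=100]: 01110101  (ones: 5)
  rows 40-47 [x1,x2,x3=101]: 00110000  (ones: 2)
  rows 48-55 [x1,x2,x3=110]: 01110101  (ones: 5)
  rows 56-63 [x1,x2,x3=111]: 00110000  (ones: 2)
Count of 1-rows = 5+2+5+2+5+2+5+2 = 28

28


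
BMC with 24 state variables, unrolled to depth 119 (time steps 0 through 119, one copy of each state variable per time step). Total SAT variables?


BMC unrolls to depth k, creating one copy of each state var for steps 0..k.
Step count = 119 + 1 = 120 (steps 0 through 119)
Vars per step = 24
Total = 24 * 120 = 2880

2880


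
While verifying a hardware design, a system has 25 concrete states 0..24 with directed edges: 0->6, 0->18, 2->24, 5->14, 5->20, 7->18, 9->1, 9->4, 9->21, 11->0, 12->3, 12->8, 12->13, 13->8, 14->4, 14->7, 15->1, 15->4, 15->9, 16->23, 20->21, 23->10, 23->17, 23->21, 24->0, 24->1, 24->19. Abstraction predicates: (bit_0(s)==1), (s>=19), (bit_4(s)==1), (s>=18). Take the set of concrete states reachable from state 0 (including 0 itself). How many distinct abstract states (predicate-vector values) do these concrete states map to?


BFS from 0:
Concrete reachable: {0, 6, 18}
Abstract via predicates (bit_0(s)==1), (s>=19), (bit_4(s)==1), (s>=18):
  (0,0,0,0) <- {0, 6}
  (0,0,1,1) <- {18}
Distinct abstract states = 2

2


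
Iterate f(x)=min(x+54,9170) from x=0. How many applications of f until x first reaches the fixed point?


Step 1: x=0, cap=9170, increment=54
Step 2: x grows by 54 each step until capped at 9170; fixed point is x=9170
Step 3: iterations = ceil(9170/54) = 170

170


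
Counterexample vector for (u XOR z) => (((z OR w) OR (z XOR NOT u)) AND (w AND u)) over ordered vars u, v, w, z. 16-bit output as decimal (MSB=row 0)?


F1 = (u XOR z)
F2 = (((z OR w) OR (z XOR NOT u)) AND (w AND u))
Counterexample to F1=>F2 is where F1=1 and F2=0.
Evaluate each row (bits = u,v,w,z, MSB first):
  row 0 [0000]: F1=0 F2=0 -> F1&~F2 -> 0
  row 1 [0001]: F1=1 F2=0 -> F1&~F2 -> 1
  row 2 [0010]: F1=0 F2=0 -> F1&~F2 -> 0
  row 3 [0011]: F1=1 F2=0 -> F1&~F2 -> 1
  row 4 [0100]: F1=0 F2=0 -> F1&~F2 -> 0
  row 5 [0101]: F1=1 F2=0 -> F1&~F2 -> 1
  row 6 [0110]: F1=0 F2=0 -> F1&~F2 -> 0
  row 7 [0111]: F1=1 F2=0 -> F1&~F2 -> 1
  row 8 [1000]: F1=1 F2=0 -> F1&~F2 -> 1
  row 9 [1001]: F1=0 F2=0 -> F1&~F2 -> 0
  row 10 [1010]: F1=1 F2=1 -> F1&~F2 -> 0
  row 11 [1011]: F1=0 F2=1 -> F1&~F2 -> 0
  row 12 [1100]: F1=1 F2=0 -> F1&~F2 -> 1
  row 13 [1101]: F1=0 F2=0 -> F1&~F2 -> 0
  row 14 [1110]: F1=1 F2=1 -> F1&~F2 -> 0
  row 15 [1111]: F1=0 F2=1 -> F1&~F2 -> 0
Full result column, 4 rows per line (u,v fixed per line; w,z runs 00..11 left to right):
  rows 0-3 [u,v=00]: 0101  = hex 5
  rows 4-7 [u,v=01]: 0101  = hex 5
  rows 8-11 [u,v=10]: 1000  = hex 8
  rows 12-15 [u,v=11]: 1000  = hex 8
Counterexample vector (row 0 .. row 15) = 0101010110001000
Output column grouped in 4s = 0101 0101 1000 1000 = 0x5588
Convert to decimal digit by digit (value = value*16 + digit):
  5 -> 5
  5*16 + 5 = 85
  85*16 + 8 = 1368
  1368*16 + 8 = 21896
Decimal = 21896

21896


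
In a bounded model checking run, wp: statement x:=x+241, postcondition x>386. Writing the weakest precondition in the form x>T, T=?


Formula: wp(x:=E, P) = P[E/x] (substitute E for x in postcondition)
Step 1: Postcondition: x>386
Step 2: Substitute x+241 for x: x+241>386
Step 3: Solve for x: x > 386-241 = 145

145


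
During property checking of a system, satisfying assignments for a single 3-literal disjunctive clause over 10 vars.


Step 1: Total=2^10=1024
Step 2: Unsat when all 3 false: 2^7=128
Step 3: Sat=1024-128=896

896


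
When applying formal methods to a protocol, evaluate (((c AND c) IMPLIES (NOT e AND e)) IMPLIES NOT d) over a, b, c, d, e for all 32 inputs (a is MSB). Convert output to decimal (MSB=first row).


Formula: (((c AND c) IMPLIES (NOT e AND e)) IMPLIES NOT d) over a, b, c, d, e (32 rows)
Evaluate each row (bits = a,b,c,d,e, MSB first):
  row 0 [00000]: (((0 AND 0) IMPLIES (NOT 0 AND 0)) IMPLIES NOT 0) -> 1
  row 1 [00001]: (((0 AND 0) IMPLIES (NOT 1 AND 1)) IMPLIES NOT 0) -> 1
  row 2 [00010]: (((0 AND 0) IMPLIES (NOT 0 AND 0)) IMPLIES NOT 1) -> 0
  row 3 [00011]: (((0 AND 0) IMPLIES (NOT 1 AND 1)) IMPLIES NOT 1) -> 0
  row 4 [00100]: (((1 AND 1) IMPLIES (NOT 0 AND 0)) IMPLIES NOT 0) -> 1
  row 5 [00101]: (((1 AND 1) IMPLIES (NOT 1 AND 1)) IMPLIES NOT 0) -> 1
  row 6 [00110]: (((1 AND 1) IMPLIES (NOT 0 AND 0)) IMPLIES NOT 1) -> 1
  row 7 [00111]: (((1 AND 1) IMPLIES (NOT 1 AND 1)) IMPLIES NOT 1) -> 1
  row 8 [01000]: (((0 AND 0) IMPLIES (NOT 0 AND 0)) IMPLIES NOT 0) -> 1
  row 9 [01001]: (((0 AND 0) IMPLIES (NOT 1 AND 1)) IMPLIES NOT 0) -> 1
  row 10 [01010]: (((0 AND 0) IMPLIES (NOT 0 AND 0)) IMPLIES NOT 1) -> 0
  row 11 [01011]: (((0 AND 0) IMPLIES (NOT 1 AND 1)) IMPLIES NOT 1) -> 0
  row 12 [01100]: (((1 AND 1) IMPLIES (NOT 0 AND 0)) IMPLIES NOT 0) -> 1
  row 13 [01101]: (((1 AND 1) IMPLIES (NOT 1 AND 1)) IMPLIES NOT 0) -> 1
  row 14 [01110]: (((1 AND 1) IMPLIES (NOT 0 AND 0)) IMPLIES NOT 1) -> 1
  row 15 [01111]: (((1 AND 1) IMPLIES (NOT 1 AND 1)) IMPLIES NOT 1) -> 1
  row 16 [10000]: (((0 AND 0) IMPLIES (NOT 0 AND 0)) IMPLIES NOT 0) -> 1
  row 17 [10001]: (((0 AND 0) IMPLIES (NOT 1 AND 1)) IMPLIES NOT 0) -> 1
  row 18 [10010]: (((0 AND 0) IMPLIES (NOT 0 AND 0)) IMPLIES NOT 1) -> 0
  row 19 [10011]: (((0 AND 0) IMPLIES (NOT 1 AND 1)) IMPLIES NOT 1) -> 0
  row 20 [10100]: (((1 AND 1) IMPLIES (NOT 0 AND 0)) IMPLIES NOT 0) -> 1
  row 21 [10101]: (((1 AND 1) IMPLIES (NOT 1 AND 1)) IMPLIES NOT 0) -> 1
  row 22 [10110]: (((1 AND 1) IMPLIES (NOT 0 AND 0)) IMPLIES NOT 1) -> 1
  row 23 [10111]: (((1 AND 1) IMPLIES (NOT 1 AND 1)) IMPLIES NOT 1) -> 1
  row 24 [11000]: (((0 AND 0) IMPLIES (NOT 0 AND 0)) IMPLIES NOT 0) -> 1
  row 25 [11001]: (((0 AND 0) IMPLIES (NOT 1 AND 1)) IMPLIES NOT 0) -> 1
  row 26 [11010]: (((0 AND 0) IMPLIES (NOT 0 AND 0)) IMPLIES NOT 1) -> 0
  row 27 [11011]: (((0 AND 0) IMPLIES (NOT 1 AND 1)) IMPLIES NOT 1) -> 0
  row 28 [11100]: (((1 AND 1) IMPLIES (NOT 0 AND 0)) IMPLIES NOT 0) -> 1
  row 29 [11101]: (((1 AND 1) IMPLIES (NOT 1 AND 1)) IMPLIES NOT 0) -> 1
  row 30 [11110]: (((1 AND 1) IMPLIES (NOT 0 AND 0)) IMPLIES NOT 1) -> 1
  row 31 [11111]: (((1 AND 1) IMPLIES (NOT 1 AND 1)) IMPLIES NOT 1) -> 1
Full result column, 4 rows per line (a,b,c fixed per line; d,e runs 00..11 left to right):
  rows 0-3 [a,b,c=000]: 1100  = hex C
  rows 4-7 [a,b,c=001]: 1111  = hex F
  rows 8-11 [a,b,c=010]: 1100  = hex C
  rows 12-15 [a,b,c=011]: 1111  = hex F
  rows 16-19 [a,b,c=100]: 1100  = hex C
  rows 20-23 [a,b,c=101]: 1111  = hex F
  rows 24-27 [a,b,c=110]: 1100  = hex C
  rows 28-31 [a,b,c=111]: 1111  = hex F
Output column (row 0 .. row 31) = 11001111110011111100111111001111
Output column grouped in 4s = 1100 1111 1100 1111 1100 1111 1100 1111 = 0xCFCFCFCF
Convert to decimal digit by digit (value = value*16 + digit):
  C -> 12
  12*16 + 15 (F) = 207
  207*16 + 12 (C) = 3324
  3324*16 + 15 (F) = 53199
  53199*16 + 12 (C) = 851196
  851196*16 + 15 (F) = 13619151
  13619151*16 + 12 (C) = 217906428
  217906428*16 + 15 (F) = 3486502863
Decimal = 3486502863

3486502863


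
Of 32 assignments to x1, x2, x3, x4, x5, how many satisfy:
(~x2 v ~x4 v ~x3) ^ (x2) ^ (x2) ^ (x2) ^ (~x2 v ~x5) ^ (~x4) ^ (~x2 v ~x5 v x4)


CNF with 7 clauses over 5 vars (32 assignments).
An assignment satisfies CNF iff every clause has >=1 true literal.
Check each row (bits = x1,x2,x3,x4,x5; clause T/F shown):
  row 0 [00000]: clauses=TFFFTTT -> 0
  row 1 [00001]: clauses=TFFFTTT -> 0
  row 2 [00010]: clauses=TFFFTFT -> 0
  row 3 [00011]: clauses=TFFFTFT -> 0
  row 4 [00100]: clauses=TFFFTTT -> 0
  row 5 [00101]: clauses=TFFFTTT -> 0
  row 6 [00110]: clauses=TFFFTFT -> 0
  row 7 [00111]: clauses=TFFFTFT -> 0
  row 8 [01000]: clauses=TTTTTTT -> 1
  row 9 [01001]: clauses=TTTTFTF -> 0
  row 10 [01010]: clauses=TTTTTFT -> 0
  row 11 [01011]: clauses=TTTTFFT -> 0
  row 12 [01100]: clauses=TTTTTTT -> 1
  row 13 [01101]: clauses=TTTTFTF -> 0
  row 14 [01110]: clauses=FTTTTFT -> 0
  row 15 [01111]: clauses=FTTTFFT -> 0
  row 16 [10000]: clauses=TFFFTTT -> 0
  row 17 [10001]: clauses=TFFFTTT -> 0
  row 18 [10010]: clauses=TFFFTFT -> 0
  row 19 [10011]: clauses=TFFFTFT -> 0
  row 20 [10100]: clauses=TFFFTTT -> 0
  row 21 [10101]: clauses=TFFFTTT -> 0
  row 22 [10110]: clauses=TFFFTFT -> 0
  row 23 [10111]: clauses=TFFFTFT -> 0
  row 24 [11000]: clauses=TTTTTTT -> 1
  row 25 [11001]: clauses=TTTTFTF -> 0
  row 26 [11010]: clauses=TTTTTFT -> 0
  row 27 [11011]: clauses=TTTTFFT -> 0
  row 28 [11100]: clauses=TTTTTTT -> 1
  row 29 [11101]: clauses=TTTTFTF -> 0
  row 30 [11110]: clauses=FTTTTFT -> 0
  row 31 [11111]: clauses=FTTTFFT -> 0
Full result column, 8 rows per line (x1,x2 fixed per line; x3,x4,x5 runs 000..111 left to right):
  rows 0-7 [x1,x2=00]: 00000000  (ones: 0)
  rows 8-15 [x1,x2=01]: 10001000  (ones: 2)
  rows 16-23 [x1,x2=10]: 00000000  (ones: 0)
  rows 24-31 [x1,x2=11]: 10001000  (ones: 2)
Satisfying assignments = 0+2+0+2 = 4

4


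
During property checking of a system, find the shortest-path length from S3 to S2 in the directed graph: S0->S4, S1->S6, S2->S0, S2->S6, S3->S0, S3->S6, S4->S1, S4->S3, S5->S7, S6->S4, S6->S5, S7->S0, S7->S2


BFS layer-by-layer from S3:
  dist 0: {S3}
  dist 1: {S0, S6}
  dist 2: {S4, S5}
  dist 3: {S1, S7}
  dist 4: {S2}
  -> S2 reached at distance 4
Shortest path length = 4

4


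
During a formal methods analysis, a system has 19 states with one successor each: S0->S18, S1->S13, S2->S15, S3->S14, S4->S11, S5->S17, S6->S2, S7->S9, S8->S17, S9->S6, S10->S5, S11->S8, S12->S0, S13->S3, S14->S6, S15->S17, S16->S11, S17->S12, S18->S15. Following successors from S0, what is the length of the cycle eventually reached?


Trace from S0 until a state repeats:
  S0 -> S18 -> S15 -> S17 -> S12 -> S0
S0 first seen at step 0, revisited at step 5.
Cycle length = 5 - 0 = 5

5


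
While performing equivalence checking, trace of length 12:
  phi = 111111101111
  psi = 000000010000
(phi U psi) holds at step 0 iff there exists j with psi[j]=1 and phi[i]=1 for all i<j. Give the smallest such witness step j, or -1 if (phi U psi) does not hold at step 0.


(phi U psi) at 0: need smallest j with psi[j]=1 and phi[i]=1 for all i in [0,j).
Scan from step 0:
  step 0: phi=1, psi=0 -> continue
  step 1: phi=1, psi=0 -> continue
  step 2: phi=1, psi=0 -> continue
  step 3: phi=1, psi=0 -> continue
  step 7: psi=1 and phi held for [0,7) -> witness found
Witness step = 7

7


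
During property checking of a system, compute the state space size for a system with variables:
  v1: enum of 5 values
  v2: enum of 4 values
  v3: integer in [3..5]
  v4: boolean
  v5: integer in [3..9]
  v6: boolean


State space = product of domain sizes of all variables.
Domain sizes:
  v1 (enum of 5 values): 5
  v2 (enum of 4 values): 4
  v3 (integer in [3..5]): 3
  v4 (boolean): 2
  v5 (integer in [3..9]): 7
  v6 (boolean): 2
Product = 5 * 4 * 3 * 2 * 7 * 2 = 1680

1680


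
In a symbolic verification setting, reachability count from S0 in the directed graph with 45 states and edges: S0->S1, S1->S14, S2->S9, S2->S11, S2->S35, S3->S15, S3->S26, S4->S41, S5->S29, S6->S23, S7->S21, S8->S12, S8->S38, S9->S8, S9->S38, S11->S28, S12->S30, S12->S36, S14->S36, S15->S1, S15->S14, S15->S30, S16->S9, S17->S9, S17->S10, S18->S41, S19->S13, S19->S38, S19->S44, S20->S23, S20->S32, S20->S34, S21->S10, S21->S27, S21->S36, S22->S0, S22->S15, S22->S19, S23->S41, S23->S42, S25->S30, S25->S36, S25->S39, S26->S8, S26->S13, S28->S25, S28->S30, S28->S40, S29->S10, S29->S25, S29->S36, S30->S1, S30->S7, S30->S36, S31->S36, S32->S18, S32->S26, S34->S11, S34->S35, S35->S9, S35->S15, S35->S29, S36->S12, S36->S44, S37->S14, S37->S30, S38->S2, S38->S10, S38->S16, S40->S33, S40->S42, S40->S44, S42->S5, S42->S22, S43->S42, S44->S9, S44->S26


BFS from S0:
  layer 0: {S0}
  layer 1: {S1}
  layer 2: {S14}
  layer 3: {S36}
  layer 4: {S12, S44}
  layer 5: {S9, S26, S30}
  layer 6: {S7, S8, S13, S38}
  layer 7: {S2, S10, S16, S21}
  layer 8: {S11, S27, S35}
  layer 9: {S15, S28, S29}
  layer 10: {S25, S40}
  layer 11: {S33, S39, S42}
  layer 12: {S5, S22}
  layer 13: {S19}
Reachable set: {S0, S1, S2, S5, S7, S8, S9, S10, S11, S12, S13, S14, S15, S16, S19, S21, S22, S25, S26, S27, S28, S29, S30, S33, S35, S36, S38, S39, S40, S42, S44}
Count = 31

31


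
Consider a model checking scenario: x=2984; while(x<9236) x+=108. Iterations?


Step 1: x goes from 2984 toward 9236 by 108; the body runs while x<9236, so iterations = ceil((bound-start)/step)
Step 2: Distance=6252
Step 3: ceil(6252/108)=58

58


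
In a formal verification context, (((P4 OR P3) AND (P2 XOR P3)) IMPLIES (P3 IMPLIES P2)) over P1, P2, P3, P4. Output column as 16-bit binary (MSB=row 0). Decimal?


Formula: (((P4 OR P3) AND (P2 XOR P3)) IMPLIES (P3 IMPLIES P2)) over P1, P2, P3, P4 (16 rows)
Evaluate each row (bits = P1,P2,P3,P4, MSB first):
  row 0 [0000]: (((0 OR 0) AND (0 XOR 0)) IMPLIES (0 IMPLIES 0)) -> 1
  row 1 [0001]: (((1 OR 0) AND (0 XOR 0)) IMPLIES (0 IMPLIES 0)) -> 1
  row 2 [0010]: (((0 OR 1) AND (0 XOR 1)) IMPLIES (1 IMPLIES 0)) -> 0
  row 3 [0011]: (((1 OR 1) AND (0 XOR 1)) IMPLIES (1 IMPLIES 0)) -> 0
  row 4 [0100]: (((0 OR 0) AND (1 XOR 0)) IMPLIES (0 IMPLIES 1)) -> 1
  row 5 [0101]: (((1 OR 0) AND (1 XOR 0)) IMPLIES (0 IMPLIES 1)) -> 1
  row 6 [0110]: (((0 OR 1) AND (1 XOR 1)) IMPLIES (1 IMPLIES 1)) -> 1
  row 7 [0111]: (((1 OR 1) AND (1 XOR 1)) IMPLIES (1 IMPLIES 1)) -> 1
  row 8 [1000]: (((0 OR 0) AND (0 XOR 0)) IMPLIES (0 IMPLIES 0)) -> 1
  row 9 [1001]: (((1 OR 0) AND (0 XOR 0)) IMPLIES (0 IMPLIES 0)) -> 1
  row 10 [1010]: (((0 OR 1) AND (0 XOR 1)) IMPLIES (1 IMPLIES 0)) -> 0
  row 11 [1011]: (((1 OR 1) AND (0 XOR 1)) IMPLIES (1 IMPLIES 0)) -> 0
  row 12 [1100]: (((0 OR 0) AND (1 XOR 0)) IMPLIES (0 IMPLIES 1)) -> 1
  row 13 [1101]: (((1 OR 0) AND (1 XOR 0)) IMPLIES (0 IMPLIES 1)) -> 1
  row 14 [1110]: (((0 OR 1) AND (1 XOR 1)) IMPLIES (1 IMPLIES 1)) -> 1
  row 15 [1111]: (((1 OR 1) AND (1 XOR 1)) IMPLIES (1 IMPLIES 1)) -> 1
Full result column, 4 rows per line (P1,P2 fixed per line; P3,P4 runs 00..11 left to right):
  rows 0-3 [P1,P2=00]: 1100  = hex C
  rows 4-7 [P1,P2=01]: 1111  = hex F
  rows 8-11 [P1,P2=10]: 1100  = hex C
  rows 12-15 [P1,P2=11]: 1111  = hex F
Output column (row 0 .. row 15) = 1100111111001111
Output column grouped in 4s = 1100 1111 1100 1111 = 0xCFCF
Convert to decimal digit by digit (value = value*16 + digit):
  C -> 12
  12*16 + 15 (F) = 207
  207*16 + 12 (C) = 3324
  3324*16 + 15 (F) = 53199
Decimal = 53199

53199


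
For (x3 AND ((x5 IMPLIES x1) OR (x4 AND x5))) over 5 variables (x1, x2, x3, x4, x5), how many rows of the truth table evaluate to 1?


Formula: (x3 AND ((x5 IMPLIES x1) OR (x4 AND x5))) over 5 vars (32 rows)
Evaluate each row (x1, x2, x3, x4, x5 as bits, MSB first):
  row 0 [00000]: (0 AND ((0 IMPLIES 0) OR (0 AND 0))) -> 0
  row 1 [00001]: (0 AND ((1 IMPLIES 0) OR (0 AND 1))) -> 0
  row 2 [00010]: (0 AND ((0 IMPLIES 0) OR (1 AND 0))) -> 0
  row 3 [00011]: (0 AND ((1 IMPLIES 0) OR (1 AND 1))) -> 0
  row 4 [00100]: (1 AND ((0 IMPLIES 0) OR (0 AND 0))) -> 1
  row 5 [00101]: (1 AND ((1 IMPLIES 0) OR (0 AND 1))) -> 0
  row 6 [00110]: (1 AND ((0 IMPLIES 0) OR (1 AND 0))) -> 1
  row 7 [00111]: (1 AND ((1 IMPLIES 0) OR (1 AND 1))) -> 1
  row 8 [01000]: (0 AND ((0 IMPLIES 0) OR (0 AND 0))) -> 0
  row 9 [01001]: (0 AND ((1 IMPLIES 0) OR (0 AND 1))) -> 0
  row 10 [01010]: (0 AND ((0 IMPLIES 0) OR (1 AND 0))) -> 0
  row 11 [01011]: (0 AND ((1 IMPLIES 0) OR (1 AND 1))) -> 0
  row 12 [01100]: (1 AND ((0 IMPLIES 0) OR (0 AND 0))) -> 1
  row 13 [01101]: (1 AND ((1 IMPLIES 0) OR (0 AND 1))) -> 0
  row 14 [01110]: (1 AND ((0 IMPLIES 0) OR (1 AND 0))) -> 1
  row 15 [01111]: (1 AND ((1 IMPLIES 0) OR (1 AND 1))) -> 1
  row 16 [10000]: (0 AND ((0 IMPLIES 1) OR (0 AND 0))) -> 0
  row 17 [10001]: (0 AND ((1 IMPLIES 1) OR (0 AND 1))) -> 0
  row 18 [10010]: (0 AND ((0 IMPLIES 1) OR (1 AND 0))) -> 0
  row 19 [10011]: (0 AND ((1 IMPLIES 1) OR (1 AND 1))) -> 0
  row 20 [10100]: (1 AND ((0 IMPLIES 1) OR (0 AND 0))) -> 1
  row 21 [10101]: (1 AND ((1 IMPLIES 1) OR (0 AND 1))) -> 1
  row 22 [10110]: (1 AND ((0 IMPLIES 1) OR (1 AND 0))) -> 1
  row 23 [10111]: (1 AND ((1 IMPLIES 1) OR (1 AND 1))) -> 1
  row 24 [11000]: (0 AND ((0 IMPLIES 1) OR (0 AND 0))) -> 0
  row 25 [11001]: (0 AND ((1 IMPLIES 1) OR (0 AND 1))) -> 0
  row 26 [11010]: (0 AND ((0 IMPLIES 1) OR (1 AND 0))) -> 0
  row 27 [11011]: (0 AND ((1 IMPLIES 1) OR (1 AND 1))) -> 0
  row 28 [11100]: (1 AND ((0 IMPLIES 1) OR (0 AND 0))) -> 1
  row 29 [11101]: (1 AND ((1 IMPLIES 1) OR (0 AND 1))) -> 1
  row 30 [11110]: (1 AND ((0 IMPLIES 1) OR (1 AND 0))) -> 1
  row 31 [11111]: (1 AND ((1 IMPLIES 1) OR (1 AND 1))) -> 1
Full result column, 8 rows per line (x1,x2 fixed per line; x3,x4,x5 runs 000..111 left to right):
  rows 0-7 [x1,x2=00]: 00001011  (ones: 3)
  rows 8-15 [x1,x2=01]: 00001011  (ones: 3)
  rows 16-23 [x1,x2=10]: 00001111  (ones: 4)
  rows 24-31 [x1,x2=11]: 00001111  (ones: 4)
Count of 1-rows = 3+3+4+4 = 14

14


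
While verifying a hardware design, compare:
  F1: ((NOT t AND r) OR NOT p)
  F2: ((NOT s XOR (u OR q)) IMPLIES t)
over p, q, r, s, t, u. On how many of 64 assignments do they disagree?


F1 = ((NOT t AND r) OR NOT p)
F2 = ((NOT s XOR (u OR q)) IMPLIES t)
Evaluate both on each of 64 rows (bits = p,q,r,s,t,u):
  row 0 [000000]: F1=1 F2=0 (differ) -> 1
  row 1 [000001]: F1=1 F2=1 -> 0
  row 2 [000010]: F1=1 F2=1 -> 0
  row 3 [000011]: F1=1 F2=1 -> 0
  row 4 [000100]: F1=1 F2=1 -> 0
  (every remaining row is evaluated the same way; all 64 results are listed next)
Full result column, 8 rows per line (p,q,r fixed per line; s,t,u runs 000..111 left to right):
  rows 0-7 [p,q,r=000]: 10000100  (ones: 2)
  rows 8-15 [p,q,r=001]: 10000100  (ones: 2)
  rows 16-23 [p,q,r=010]: 00001100  (ones: 2)
  rows 24-31 [p,q,r=011]: 00001100  (ones: 2)
  rows 32-39 [p,q,r=100]: 01111011  (ones: 6)
  rows 40-47 [p,q,r=101]: 10110111  (ones: 6)
  rows 48-55 [p,q,r=110]: 11110011  (ones: 6)
  rows 56-63 [p,q,r=111]: 00111111  (ones: 6)
Disagreements = 2+2+2+2+6+6+6+6 = 32

32


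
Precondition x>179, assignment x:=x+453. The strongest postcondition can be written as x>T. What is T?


Formula: sp(P, x:=E) = exists old_x. (x = E[old_x/x]) AND P[old_x/x] (old_x is the value of x before the assignment; eliminate old_x by solving x = E[old_x/x] for old_x)
Step 1: Precondition P: x>179, i.e. old_x > 179
Step 2: Assignment gives x = old_x + 453, so old_x = x - 453
Step 3: Substitute into P: x - 453 > 179
Step 4: Simplify: x > 179+453 = 632

632


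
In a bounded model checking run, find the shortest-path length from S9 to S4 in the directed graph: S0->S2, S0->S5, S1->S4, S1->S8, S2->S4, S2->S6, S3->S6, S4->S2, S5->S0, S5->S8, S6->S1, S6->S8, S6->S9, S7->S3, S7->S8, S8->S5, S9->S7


BFS layer-by-layer from S9:
  dist 0: {S9}
  dist 1: {S7}
  dist 2: {S3, S8}
  dist 3: {S5, S6}
  dist 4: {S0, S1}
  dist 5: {S2, S4}
  -> S4 reached at distance 5
Shortest path length = 5

5


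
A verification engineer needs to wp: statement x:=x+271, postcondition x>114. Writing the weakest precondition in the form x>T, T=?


Formula: wp(x:=E, P) = P[E/x] (substitute E for x in postcondition)
Step 1: Postcondition: x>114
Step 2: Substitute x+271 for x: x+271>114
Step 3: Solve for x: x > 114-271 = -157

-157


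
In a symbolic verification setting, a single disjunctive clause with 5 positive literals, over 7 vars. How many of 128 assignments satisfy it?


Step 1: Total=2^7=128
Step 2: Unsat when all 5 false: 2^2=4
Step 3: Sat=128-4=124

124
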